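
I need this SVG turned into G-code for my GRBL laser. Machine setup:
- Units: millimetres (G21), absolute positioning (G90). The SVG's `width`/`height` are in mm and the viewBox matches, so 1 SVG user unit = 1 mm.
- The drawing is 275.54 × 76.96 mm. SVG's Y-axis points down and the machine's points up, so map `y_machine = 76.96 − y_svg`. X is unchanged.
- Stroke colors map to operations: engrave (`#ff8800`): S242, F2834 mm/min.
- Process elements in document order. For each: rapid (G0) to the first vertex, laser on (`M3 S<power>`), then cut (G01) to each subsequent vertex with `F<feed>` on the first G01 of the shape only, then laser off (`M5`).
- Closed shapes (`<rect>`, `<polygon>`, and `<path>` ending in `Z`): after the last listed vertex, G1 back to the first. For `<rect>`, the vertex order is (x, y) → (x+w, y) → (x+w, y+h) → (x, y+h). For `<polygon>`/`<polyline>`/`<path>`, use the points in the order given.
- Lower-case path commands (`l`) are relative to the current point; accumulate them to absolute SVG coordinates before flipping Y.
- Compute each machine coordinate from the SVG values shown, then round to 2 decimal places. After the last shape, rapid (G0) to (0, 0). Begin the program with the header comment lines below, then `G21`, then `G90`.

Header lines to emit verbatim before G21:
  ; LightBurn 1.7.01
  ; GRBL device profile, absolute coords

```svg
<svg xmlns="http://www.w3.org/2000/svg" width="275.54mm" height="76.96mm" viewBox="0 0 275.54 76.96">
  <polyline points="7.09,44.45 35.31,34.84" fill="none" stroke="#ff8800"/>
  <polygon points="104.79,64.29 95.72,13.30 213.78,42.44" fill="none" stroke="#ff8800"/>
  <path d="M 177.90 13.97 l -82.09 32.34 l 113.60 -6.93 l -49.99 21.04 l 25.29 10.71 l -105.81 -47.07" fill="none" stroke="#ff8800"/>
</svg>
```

Since the viewBox matches the mm dimensions, user units are millimetres directly. The only transform is the Y-flip y_m = 76.96 − y_svg.

Shape 1 is a line segment drawn with `<polyline>`. Its stroke #ff8800 means engrave at S242, F2834. After flipping Y the toolpath is (7.09,32.51) → (35.31,42.12).

Shape 2 is a closed polygon drawn with `<polygon>`. Its stroke #ff8800 means engrave at S242, F2834. After flipping Y the toolpath is (104.79,12.67) → (95.72,63.66) → (213.78,34.52) → (104.79,12.67), returning to the start.

Shape 3 is a open polyline drawn with `<path>`. Its stroke #ff8800 means engrave at S242, F2834. After flipping Y the toolpath is (177.90,62.99) → (95.81,30.65) → (209.41,37.58) → (159.42,16.54) → (184.71,5.83) → (78.90,52.90).

; LightBurn 1.7.01
; GRBL device profile, absolute coords
G21
G90
G0 X7.09 Y32.51
M3 S242
G01 X35.31 Y42.12 F2834
M5
G0 X104.79 Y12.67
M3 S242
G01 X95.72 Y63.66 F2834
G01 X213.78 Y34.52
G01 X104.79 Y12.67
M5
G0 X177.90 Y62.99
M3 S242
G01 X95.81 Y30.65 F2834
G01 X209.41 Y37.58
G01 X159.42 Y16.54
G01 X184.71 Y5.83
G01 X78.90 Y52.90
M5
G0 X0.00 Y0.00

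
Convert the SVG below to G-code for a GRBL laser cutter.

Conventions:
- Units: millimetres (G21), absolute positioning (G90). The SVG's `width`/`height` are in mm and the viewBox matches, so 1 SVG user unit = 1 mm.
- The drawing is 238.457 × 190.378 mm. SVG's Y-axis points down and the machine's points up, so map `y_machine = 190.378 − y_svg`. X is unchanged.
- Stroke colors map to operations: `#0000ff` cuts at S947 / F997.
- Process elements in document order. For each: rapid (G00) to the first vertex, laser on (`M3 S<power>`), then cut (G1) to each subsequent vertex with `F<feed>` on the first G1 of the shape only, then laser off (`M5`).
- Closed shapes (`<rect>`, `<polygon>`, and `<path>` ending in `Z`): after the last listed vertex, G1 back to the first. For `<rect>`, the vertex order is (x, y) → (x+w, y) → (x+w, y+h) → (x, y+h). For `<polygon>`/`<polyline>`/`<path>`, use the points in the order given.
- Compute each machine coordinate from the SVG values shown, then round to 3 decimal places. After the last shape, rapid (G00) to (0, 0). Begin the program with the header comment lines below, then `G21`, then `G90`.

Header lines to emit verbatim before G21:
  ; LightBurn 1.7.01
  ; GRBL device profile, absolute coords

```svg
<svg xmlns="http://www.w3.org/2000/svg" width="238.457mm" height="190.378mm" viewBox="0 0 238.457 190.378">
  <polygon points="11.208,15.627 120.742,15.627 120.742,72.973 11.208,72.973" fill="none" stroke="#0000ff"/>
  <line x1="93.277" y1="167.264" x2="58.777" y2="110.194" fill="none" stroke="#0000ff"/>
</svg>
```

; LightBurn 1.7.01
; GRBL device profile, absolute coords
G21
G90
G00 X11.208 Y174.751
M3 S947
G1 X120.742 Y174.751 F997
G1 X120.742 Y117.405
G1 X11.208 Y117.405
G1 X11.208 Y174.751
M5
G00 X93.277 Y23.114
M3 S947
G1 X58.777 Y80.184 F997
M5
G00 X0.000 Y0.000

1 u = 1 mm; y_m = 190.378 − y.

[1] `<polygon>` rectangle, #0000ff→cut S947 F997: (11.208,174.751) → (120.742,174.751) → (120.742,117.405) → (11.208,117.405) → (11.208,174.751) (closed)

[2] `<line>` line segment, #0000ff→cut S947 F997: (93.277,23.114) → (58.777,80.184)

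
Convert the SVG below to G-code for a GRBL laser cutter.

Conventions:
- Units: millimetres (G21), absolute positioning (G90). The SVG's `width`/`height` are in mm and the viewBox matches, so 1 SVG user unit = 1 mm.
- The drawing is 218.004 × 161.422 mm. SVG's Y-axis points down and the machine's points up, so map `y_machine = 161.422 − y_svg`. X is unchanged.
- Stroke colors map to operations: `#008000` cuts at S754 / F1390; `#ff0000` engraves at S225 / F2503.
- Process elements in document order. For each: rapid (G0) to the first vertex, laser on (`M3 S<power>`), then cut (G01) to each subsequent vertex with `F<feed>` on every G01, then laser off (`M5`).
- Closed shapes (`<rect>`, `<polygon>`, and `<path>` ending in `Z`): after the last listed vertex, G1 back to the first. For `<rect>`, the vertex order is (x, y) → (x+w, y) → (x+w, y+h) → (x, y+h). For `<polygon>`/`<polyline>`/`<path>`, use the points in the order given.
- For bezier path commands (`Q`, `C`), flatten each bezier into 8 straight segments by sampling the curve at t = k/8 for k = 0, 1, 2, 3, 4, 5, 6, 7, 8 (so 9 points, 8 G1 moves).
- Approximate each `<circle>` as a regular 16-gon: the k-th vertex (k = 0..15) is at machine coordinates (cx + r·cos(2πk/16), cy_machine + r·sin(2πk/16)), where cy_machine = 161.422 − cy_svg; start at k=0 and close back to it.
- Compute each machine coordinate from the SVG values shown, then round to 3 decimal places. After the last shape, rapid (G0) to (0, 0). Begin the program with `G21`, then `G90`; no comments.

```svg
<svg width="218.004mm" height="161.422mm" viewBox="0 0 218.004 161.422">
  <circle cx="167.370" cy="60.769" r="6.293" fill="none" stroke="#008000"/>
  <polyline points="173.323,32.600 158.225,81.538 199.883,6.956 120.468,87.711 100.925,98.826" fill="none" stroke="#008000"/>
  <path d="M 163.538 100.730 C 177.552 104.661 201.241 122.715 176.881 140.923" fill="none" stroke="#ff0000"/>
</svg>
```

G21
G90
G0 X173.663 Y100.653
M3 S754
G01 X173.184 Y103.061 F1390
G01 X171.820 Y105.103 F1390
G01 X169.778 Y106.467 F1390
G01 X167.370 Y106.946 F1390
G01 X164.962 Y106.467 F1390
G01 X162.920 Y105.103 F1390
G01 X161.556 Y103.061 F1390
G01 X161.077 Y100.653 F1390
G01 X161.556 Y98.245 F1390
G01 X162.920 Y96.203 F1390
G01 X164.962 Y94.839 F1390
G01 X167.370 Y94.360 F1390
G01 X169.778 Y94.839 F1390
G01 X171.820 Y96.203 F1390
G01 X173.184 Y98.245 F1390
G01 X173.663 Y100.653 F1390
M5
G0 X173.323 Y128.822
M3 S754
G01 X158.225 Y79.884 F1390
G01 X199.883 Y154.466 F1390
G01 X120.468 Y73.711 F1390
G01 X100.925 Y62.596 F1390
M5
G0 X163.538 Y60.692
M3 S225
G01 X169.134 Y58.583 F2503
G01 X174.961 Y55.314 F2503
G01 X180.341 Y51.048 F2503
G01 X184.600 Y45.949 F2503
G01 X187.059 Y40.181 F2503
G01 X187.044 Y33.908 F2503
G01 X183.876 Y27.292 F2503
G01 X176.881 Y20.499 F2503
M5
G0 X0.000 Y0.000

Since the viewBox matches the mm dimensions, user units are millimetres directly. The only transform is the Y-flip y_m = 161.422 − y_svg.

Shape 1 is a circle drawn with `<circle>`. Its stroke #008000 means cut at S754, F1390. After flipping Y the toolpath is (173.663,100.653) → (173.184,103.061) → (171.820,105.103) → (169.778,106.467) → (167.370,106.946) → (164.962,106.467) → (162.920,105.103) → (161.556,103.061) → (161.077,100.653) → (161.556,98.245) → (162.920,96.203) → (164.962,94.839) → (167.370,94.360) → (169.778,94.839) → (171.820,96.203) → (173.184,98.245) → (173.663,100.653), returning to the start.

Shape 2 is a open polyline drawn with `<polyline>`. Its stroke #008000 means cut at S754, F1390. After flipping Y the toolpath is (173.323,128.822) → (158.225,79.884) → (199.883,154.466) → (120.468,73.711) → (100.925,62.596).

Shape 3 is a cubic bezier drawn with `<path>`. Its stroke #ff0000 means engrave at S225, F2503. After flipping Y the toolpath is (163.538,60.692) → (169.134,58.583) → (174.961,55.314) → (180.341,51.048) → (184.600,45.949) → (187.059,40.181) → (187.044,33.908) → (183.876,27.292) → (176.881,20.499).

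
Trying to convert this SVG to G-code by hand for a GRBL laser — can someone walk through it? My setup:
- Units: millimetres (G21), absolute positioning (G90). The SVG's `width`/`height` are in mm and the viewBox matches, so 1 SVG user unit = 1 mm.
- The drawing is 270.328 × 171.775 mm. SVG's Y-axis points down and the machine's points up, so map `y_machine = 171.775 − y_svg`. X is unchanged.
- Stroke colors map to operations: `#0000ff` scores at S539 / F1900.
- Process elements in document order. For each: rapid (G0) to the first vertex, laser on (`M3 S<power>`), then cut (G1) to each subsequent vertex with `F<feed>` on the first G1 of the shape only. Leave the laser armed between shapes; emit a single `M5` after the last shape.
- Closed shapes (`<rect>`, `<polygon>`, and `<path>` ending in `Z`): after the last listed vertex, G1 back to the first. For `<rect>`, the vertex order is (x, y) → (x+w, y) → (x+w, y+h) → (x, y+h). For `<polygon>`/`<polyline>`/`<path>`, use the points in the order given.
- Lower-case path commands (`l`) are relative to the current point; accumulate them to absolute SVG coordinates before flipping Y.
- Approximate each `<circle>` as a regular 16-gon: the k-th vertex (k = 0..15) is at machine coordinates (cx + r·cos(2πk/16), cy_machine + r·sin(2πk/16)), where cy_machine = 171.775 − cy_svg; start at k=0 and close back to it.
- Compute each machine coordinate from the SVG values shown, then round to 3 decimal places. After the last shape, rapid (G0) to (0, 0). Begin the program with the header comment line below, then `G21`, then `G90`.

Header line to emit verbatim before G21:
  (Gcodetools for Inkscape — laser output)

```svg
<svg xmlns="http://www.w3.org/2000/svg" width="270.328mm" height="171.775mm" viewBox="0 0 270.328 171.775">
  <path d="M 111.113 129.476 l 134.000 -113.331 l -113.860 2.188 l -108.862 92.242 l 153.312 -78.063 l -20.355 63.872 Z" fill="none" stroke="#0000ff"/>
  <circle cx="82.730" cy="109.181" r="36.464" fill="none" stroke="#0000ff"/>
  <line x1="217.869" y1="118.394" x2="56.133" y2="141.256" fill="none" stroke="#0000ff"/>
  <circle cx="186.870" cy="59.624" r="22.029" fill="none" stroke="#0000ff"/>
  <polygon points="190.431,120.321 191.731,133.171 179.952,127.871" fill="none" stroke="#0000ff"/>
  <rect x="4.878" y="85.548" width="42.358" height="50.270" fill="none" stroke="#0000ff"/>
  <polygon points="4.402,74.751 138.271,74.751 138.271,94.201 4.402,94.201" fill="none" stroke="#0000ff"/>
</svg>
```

1 u = 1 mm; y_m = 171.775 − y.

[1] `<path>` closed polygon, #0000ff→score S539 F1900: (111.113,42.299) → (245.113,155.630) → (131.253,153.442) → (22.391,61.200) → (175.703,139.263) → (155.348,75.391) → (111.113,42.299) (closed)

[2] `<circle>` circle, #0000ff→score S539 F1900: (119.194,62.594) → (116.418,76.548) → (108.514,88.378) → (96.684,96.282) → (82.730,99.058) → (68.776,96.282) → (56.946,88.378) → (49.042,76.548) → (46.266,62.594) → (49.042,48.640) → (56.946,36.810) → (68.776,28.906) → (82.730,26.130) → (96.684,28.906) → (108.514,36.810) → (116.418,48.640) → (119.194,62.594) (closed)

[3] `<line>` line segment, #0000ff→score S539 F1900: (217.869,53.381) → (56.133,30.519)

[4] `<circle>` circle, #0000ff→score S539 F1900: (208.899,112.151) → (207.222,120.581) → (202.447,127.728) → (195.300,132.503) → (186.870,134.180) → (178.440,132.503) → (171.293,127.728) → (166.518,120.581) → (164.841,112.151) → (166.518,103.721) → (171.293,96.574) → (178.440,91.799) → (186.870,90.122) → (195.300,91.799) → (202.447,96.574) → (207.222,103.721) → (208.899,112.151) (closed)

[5] `<polygon>` regular polygon, #0000ff→score S539 F1900: (190.431,51.454) → (191.731,38.604) → (179.952,43.904) → (190.431,51.454) (closed)

[6] `<rect>` rectangle, #0000ff→score S539 F1900: (4.878,86.227) → (47.236,86.227) → (47.236,35.957) → (4.878,35.957) → (4.878,86.227) (closed)

[7] `<polygon>` rectangle, #0000ff→score S539 F1900: (4.402,97.024) → (138.271,97.024) → (138.271,77.574) → (4.402,77.574) → (4.402,97.024) (closed)

(Gcodetools for Inkscape — laser output)
G21
G90
G0 X111.113 Y42.299
M3 S539
G1 X245.113 Y155.630 F1900
G1 X131.253 Y153.442
G1 X22.391 Y61.200
G1 X175.703 Y139.263
G1 X155.348 Y75.391
G1 X111.113 Y42.299
G0 X119.194 Y62.594
M3 S539
G1 X116.418 Y76.548 F1900
G1 X108.514 Y88.378
G1 X96.684 Y96.282
G1 X82.730 Y99.058
G1 X68.776 Y96.282
G1 X56.946 Y88.378
G1 X49.042 Y76.548
G1 X46.266 Y62.594
G1 X49.042 Y48.640
G1 X56.946 Y36.810
G1 X68.776 Y28.906
G1 X82.730 Y26.130
G1 X96.684 Y28.906
G1 X108.514 Y36.810
G1 X116.418 Y48.640
G1 X119.194 Y62.594
G0 X217.869 Y53.381
M3 S539
G1 X56.133 Y30.519 F1900
G0 X208.899 Y112.151
M3 S539
G1 X207.222 Y120.581 F1900
G1 X202.447 Y127.728
G1 X195.300 Y132.503
G1 X186.870 Y134.180
G1 X178.440 Y132.503
G1 X171.293 Y127.728
G1 X166.518 Y120.581
G1 X164.841 Y112.151
G1 X166.518 Y103.721
G1 X171.293 Y96.574
G1 X178.440 Y91.799
G1 X186.870 Y90.122
G1 X195.300 Y91.799
G1 X202.447 Y96.574
G1 X207.222 Y103.721
G1 X208.899 Y112.151
G0 X190.431 Y51.454
M3 S539
G1 X191.731 Y38.604 F1900
G1 X179.952 Y43.904
G1 X190.431 Y51.454
G0 X4.878 Y86.227
M3 S539
G1 X47.236 Y86.227 F1900
G1 X47.236 Y35.957
G1 X4.878 Y35.957
G1 X4.878 Y86.227
G0 X4.402 Y97.024
M3 S539
G1 X138.271 Y97.024 F1900
G1 X138.271 Y77.574
G1 X4.402 Y77.574
G1 X4.402 Y97.024
M5
G0 X0.000 Y0.000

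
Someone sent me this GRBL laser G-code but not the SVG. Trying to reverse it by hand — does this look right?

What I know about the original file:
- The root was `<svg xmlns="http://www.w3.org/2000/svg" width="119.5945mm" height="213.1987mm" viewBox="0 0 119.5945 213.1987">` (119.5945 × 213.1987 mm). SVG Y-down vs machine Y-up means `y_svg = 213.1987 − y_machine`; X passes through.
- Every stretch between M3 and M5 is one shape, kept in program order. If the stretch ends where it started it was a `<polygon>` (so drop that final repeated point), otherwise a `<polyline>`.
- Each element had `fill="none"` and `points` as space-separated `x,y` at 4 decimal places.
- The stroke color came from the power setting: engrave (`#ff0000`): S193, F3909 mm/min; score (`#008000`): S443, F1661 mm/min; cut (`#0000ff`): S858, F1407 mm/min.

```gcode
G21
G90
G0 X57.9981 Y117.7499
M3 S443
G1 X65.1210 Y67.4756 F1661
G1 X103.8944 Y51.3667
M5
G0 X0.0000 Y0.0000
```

<svg xmlns="http://www.w3.org/2000/svg" width="119.5945mm" height="213.1987mm" viewBox="0 0 119.5945 213.1987">
  <polyline points="57.9981,95.4488 65.1210,145.7231 103.8944,161.8320" fill="none" stroke="#008000"/>
</svg>

Each laser-on run becomes one SVG element. Flip Y back into SVG space with y_svg = 213.1987 − y_machine. Every run uses S443, so all elements get stroke `#008000` (score).

Run 1: The run is open, so emit a `<polyline>` with points (Y-flipped): 57.9981,95.4488 65.1210,145.7231 103.8944,161.8320.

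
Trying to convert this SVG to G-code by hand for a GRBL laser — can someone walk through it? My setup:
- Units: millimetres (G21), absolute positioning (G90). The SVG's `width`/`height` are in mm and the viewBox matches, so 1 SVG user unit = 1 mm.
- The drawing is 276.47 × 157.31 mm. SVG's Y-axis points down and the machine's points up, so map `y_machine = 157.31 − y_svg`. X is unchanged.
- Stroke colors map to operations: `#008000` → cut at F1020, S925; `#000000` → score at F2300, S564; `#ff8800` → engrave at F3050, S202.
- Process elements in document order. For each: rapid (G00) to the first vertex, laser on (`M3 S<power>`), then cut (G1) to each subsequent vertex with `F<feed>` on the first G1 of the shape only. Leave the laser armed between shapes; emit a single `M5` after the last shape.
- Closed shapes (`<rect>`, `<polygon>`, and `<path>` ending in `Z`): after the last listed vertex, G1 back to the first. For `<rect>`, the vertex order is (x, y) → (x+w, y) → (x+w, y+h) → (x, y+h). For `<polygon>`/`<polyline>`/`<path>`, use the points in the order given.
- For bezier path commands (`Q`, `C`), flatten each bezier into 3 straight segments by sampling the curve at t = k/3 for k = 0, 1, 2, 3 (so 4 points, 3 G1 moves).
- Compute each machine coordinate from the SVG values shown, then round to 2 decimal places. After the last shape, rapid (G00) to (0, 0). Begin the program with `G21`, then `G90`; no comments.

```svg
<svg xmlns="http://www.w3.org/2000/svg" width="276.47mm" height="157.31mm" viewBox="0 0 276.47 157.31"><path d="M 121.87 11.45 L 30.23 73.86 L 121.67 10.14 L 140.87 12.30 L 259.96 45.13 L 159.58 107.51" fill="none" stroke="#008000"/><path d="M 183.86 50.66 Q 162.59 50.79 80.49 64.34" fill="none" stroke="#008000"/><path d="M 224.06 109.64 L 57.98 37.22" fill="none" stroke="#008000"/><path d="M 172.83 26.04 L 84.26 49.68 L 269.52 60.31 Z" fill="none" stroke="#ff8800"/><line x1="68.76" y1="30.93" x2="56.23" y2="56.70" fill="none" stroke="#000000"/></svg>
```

G21
G90
G00 X121.87 Y145.86
M3 S925
G1 X30.23 Y83.45 F1020
G1 X121.67 Y147.17
G1 X140.87 Y145.01
G1 X259.96 Y112.18
G1 X159.58 Y49.80
G00 X183.86 Y106.65
M3 S925
G1 X162.92 Y105.07 F1020
G1 X128.46 Y100.51
G1 X80.49 Y92.97
G00 X224.06 Y47.67
M3 S925
G1 X57.98 Y120.09 F1020
G00 X172.83 Y131.27
M3 S202
G1 X84.26 Y107.63 F3050
G1 X269.52 Y97.00
G1 X172.83 Y131.27
G00 X68.76 Y126.38
M3 S564
G1 X56.23 Y100.61 F2300
M5
G00 X0.00 Y0.00

Since the viewBox matches the mm dimensions, user units are millimetres directly. The only transform is the Y-flip y_m = 157.31 − y_svg.

Shape 1 is a open polyline drawn with `<path>`. Its stroke #008000 means cut at S925, F1020. After flipping Y the toolpath is (121.87,145.86) → (30.23,83.45) → (121.67,147.17) → (140.87,145.01) → (259.96,112.18) → (159.58,49.80).

Shape 2 is a quadratic bezier drawn with `<path>`. Its stroke #008000 means cut at S925, F1020. After flipping Y the toolpath is (183.86,106.65) → (162.92,105.07) → (128.46,100.51) → (80.49,92.97).

Shape 3 is a line segment drawn with `<path>`. Its stroke #008000 means cut at S925, F1020. After flipping Y the toolpath is (224.06,47.67) → (57.98,120.09).

Shape 4 is a closed polygon drawn with `<path>`. Its stroke #ff8800 means engrave at S202, F3050. After flipping Y the toolpath is (172.83,131.27) → (84.26,107.63) → (269.52,97.00) → (172.83,131.27), returning to the start.

Shape 5 is a line segment drawn with `<line>`. Its stroke #000000 means score at S564, F2300. After flipping Y the toolpath is (68.76,126.38) → (56.23,100.61).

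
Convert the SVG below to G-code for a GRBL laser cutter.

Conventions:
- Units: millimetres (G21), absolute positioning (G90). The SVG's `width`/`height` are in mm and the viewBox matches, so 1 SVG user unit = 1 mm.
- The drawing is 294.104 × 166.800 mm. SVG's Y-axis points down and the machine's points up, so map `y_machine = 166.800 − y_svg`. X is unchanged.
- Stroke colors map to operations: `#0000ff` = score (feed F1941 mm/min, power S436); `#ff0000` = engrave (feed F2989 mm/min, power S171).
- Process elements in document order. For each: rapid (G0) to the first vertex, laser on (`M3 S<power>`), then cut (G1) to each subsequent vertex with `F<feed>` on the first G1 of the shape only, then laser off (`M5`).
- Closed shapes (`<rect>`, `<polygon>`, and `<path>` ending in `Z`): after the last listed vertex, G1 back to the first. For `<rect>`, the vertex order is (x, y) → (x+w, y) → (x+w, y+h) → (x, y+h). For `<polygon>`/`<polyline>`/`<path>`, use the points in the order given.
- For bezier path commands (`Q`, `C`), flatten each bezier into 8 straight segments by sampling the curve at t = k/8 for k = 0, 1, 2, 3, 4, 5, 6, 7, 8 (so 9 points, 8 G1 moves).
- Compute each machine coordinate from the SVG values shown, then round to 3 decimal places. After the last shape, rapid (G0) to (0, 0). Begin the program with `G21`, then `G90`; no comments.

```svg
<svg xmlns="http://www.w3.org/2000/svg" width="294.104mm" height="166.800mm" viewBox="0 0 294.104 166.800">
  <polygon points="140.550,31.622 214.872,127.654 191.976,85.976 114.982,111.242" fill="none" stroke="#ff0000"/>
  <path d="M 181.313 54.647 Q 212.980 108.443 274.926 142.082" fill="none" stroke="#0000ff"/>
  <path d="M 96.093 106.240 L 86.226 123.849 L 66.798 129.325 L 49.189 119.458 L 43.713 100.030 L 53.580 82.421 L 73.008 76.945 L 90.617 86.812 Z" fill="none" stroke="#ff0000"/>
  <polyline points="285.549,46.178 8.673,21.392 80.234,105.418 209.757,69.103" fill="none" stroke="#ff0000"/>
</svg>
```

G21
G90
G0 X140.550 Y135.178
M3 S171
G1 X214.872 Y39.146 F2989
G1 X191.976 Y80.824
G1 X114.982 Y55.558
G1 X140.550 Y135.178
M5
G0 X181.313 Y112.153
M3 S436
G1 X189.703 Y99.019 F1941
G1 X199.039 Y86.515
G1 X209.321 Y74.641
G1 X220.550 Y63.396
G1 X232.724 Y52.782
G1 X245.845 Y42.797
G1 X259.913 Y33.443
G1 X274.926 Y24.718
M5
G0 X96.093 Y60.560
M3 S171
G1 X86.226 Y42.951 F2989
G1 X66.798 Y37.475
G1 X49.189 Y47.342
G1 X43.713 Y66.770
G1 X53.580 Y84.379
G1 X73.008 Y89.855
G1 X90.617 Y79.988
G1 X96.093 Y60.560
M5
G0 X285.549 Y120.622
M3 S171
G1 X8.673 Y145.408 F2989
G1 X80.234 Y61.382
G1 X209.757 Y97.697
M5
G0 X0.000 Y0.000

1 u = 1 mm; y_m = 166.800 − y.

[1] `<polygon>` closed polygon, #ff0000→engrave S171 F2989: (140.550,135.178) → (214.872,39.146) → (191.976,80.824) → (114.982,55.558) → (140.550,135.178) (closed)

[2] `<path>` quadratic bezier, #0000ff→score S436 F1941: (181.313,112.153) → (189.703,99.019) → (199.039,86.515) → (209.321,74.641) → (220.550,63.396) → (232.724,52.782) → (245.845,42.797) → (259.913,33.443) → (274.926,24.718)

[3] `<path>` regular polygon, #ff0000→engrave S171 F2989: (96.093,60.560) → (86.226,42.951) → (66.798,37.475) → (49.189,47.342) → (43.713,66.770) → (53.580,84.379) → (73.008,89.855) → (90.617,79.988) → (96.093,60.560) (closed)

[4] `<polyline>` open polyline, #ff0000→engrave S171 F2989: (285.549,120.622) → (8.673,145.408) → (80.234,61.382) → (209.757,97.697)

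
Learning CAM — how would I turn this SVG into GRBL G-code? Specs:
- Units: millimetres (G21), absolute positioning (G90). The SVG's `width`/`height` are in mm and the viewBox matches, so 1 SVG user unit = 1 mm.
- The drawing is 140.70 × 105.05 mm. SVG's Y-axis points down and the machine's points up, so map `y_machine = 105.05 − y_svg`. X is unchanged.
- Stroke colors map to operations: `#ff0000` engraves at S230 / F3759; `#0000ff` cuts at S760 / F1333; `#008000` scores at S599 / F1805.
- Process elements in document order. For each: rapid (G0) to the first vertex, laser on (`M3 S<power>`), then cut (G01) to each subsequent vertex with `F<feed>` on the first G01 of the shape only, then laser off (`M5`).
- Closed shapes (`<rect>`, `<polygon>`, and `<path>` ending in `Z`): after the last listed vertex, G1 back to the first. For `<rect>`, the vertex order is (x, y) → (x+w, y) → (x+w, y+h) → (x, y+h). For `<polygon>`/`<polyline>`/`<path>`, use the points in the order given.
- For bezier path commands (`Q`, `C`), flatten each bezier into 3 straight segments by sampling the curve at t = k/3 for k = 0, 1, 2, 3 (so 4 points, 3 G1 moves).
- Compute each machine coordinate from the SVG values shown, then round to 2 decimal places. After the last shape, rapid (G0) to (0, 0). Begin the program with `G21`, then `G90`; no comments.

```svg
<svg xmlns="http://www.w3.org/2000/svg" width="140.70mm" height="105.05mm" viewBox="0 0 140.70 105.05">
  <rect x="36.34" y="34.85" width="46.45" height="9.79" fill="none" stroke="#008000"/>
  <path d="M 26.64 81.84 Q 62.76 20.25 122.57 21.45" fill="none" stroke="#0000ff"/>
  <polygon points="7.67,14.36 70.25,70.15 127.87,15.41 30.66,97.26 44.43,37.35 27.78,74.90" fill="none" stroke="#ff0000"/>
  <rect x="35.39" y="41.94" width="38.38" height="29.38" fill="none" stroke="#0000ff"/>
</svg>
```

Since the viewBox matches the mm dimensions, user units are millimetres directly. The only transform is the Y-flip y_m = 105.05 − y_svg.

Shape 1 is a rectangle drawn with `<rect>`. Its stroke #008000 means score at S599, F1805. After flipping Y the toolpath is (36.34,70.20) → (82.79,70.20) → (82.79,60.41) → (36.34,60.41) → (36.34,70.20), returning to the start.

Shape 2 is a quadratic bezier drawn with `<path>`. Its stroke #0000ff means cut at S760, F1333. After flipping Y the toolpath is (26.64,23.21) → (53.35,57.29) → (85.33,77.42) → (122.57,83.60).

Shape 3 is a closed polygon drawn with `<polygon>`. Its stroke #ff0000 means engrave at S230, F3759. After flipping Y the toolpath is (7.67,90.69) → (70.25,34.90) → (127.87,89.64) → (30.66,7.79) → (44.43,67.70) → (27.78,30.15) → (7.67,90.69), returning to the start.

Shape 4 is a rectangle drawn with `<rect>`. Its stroke #0000ff means cut at S760, F1333. After flipping Y the toolpath is (35.39,63.11) → (73.77,63.11) → (73.77,33.73) → (35.39,33.73) → (35.39,63.11), returning to the start.

G21
G90
G0 X36.34 Y70.20
M3 S599
G01 X82.79 Y70.20 F1805
G01 X82.79 Y60.41
G01 X36.34 Y60.41
G01 X36.34 Y70.20
M5
G0 X26.64 Y23.21
M3 S760
G01 X53.35 Y57.29 F1333
G01 X85.33 Y77.42
G01 X122.57 Y83.60
M5
G0 X7.67 Y90.69
M3 S230
G01 X70.25 Y34.90 F3759
G01 X127.87 Y89.64
G01 X30.66 Y7.79
G01 X44.43 Y67.70
G01 X27.78 Y30.15
G01 X7.67 Y90.69
M5
G0 X35.39 Y63.11
M3 S760
G01 X73.77 Y63.11 F1333
G01 X73.77 Y33.73
G01 X35.39 Y33.73
G01 X35.39 Y63.11
M5
G0 X0.00 Y0.00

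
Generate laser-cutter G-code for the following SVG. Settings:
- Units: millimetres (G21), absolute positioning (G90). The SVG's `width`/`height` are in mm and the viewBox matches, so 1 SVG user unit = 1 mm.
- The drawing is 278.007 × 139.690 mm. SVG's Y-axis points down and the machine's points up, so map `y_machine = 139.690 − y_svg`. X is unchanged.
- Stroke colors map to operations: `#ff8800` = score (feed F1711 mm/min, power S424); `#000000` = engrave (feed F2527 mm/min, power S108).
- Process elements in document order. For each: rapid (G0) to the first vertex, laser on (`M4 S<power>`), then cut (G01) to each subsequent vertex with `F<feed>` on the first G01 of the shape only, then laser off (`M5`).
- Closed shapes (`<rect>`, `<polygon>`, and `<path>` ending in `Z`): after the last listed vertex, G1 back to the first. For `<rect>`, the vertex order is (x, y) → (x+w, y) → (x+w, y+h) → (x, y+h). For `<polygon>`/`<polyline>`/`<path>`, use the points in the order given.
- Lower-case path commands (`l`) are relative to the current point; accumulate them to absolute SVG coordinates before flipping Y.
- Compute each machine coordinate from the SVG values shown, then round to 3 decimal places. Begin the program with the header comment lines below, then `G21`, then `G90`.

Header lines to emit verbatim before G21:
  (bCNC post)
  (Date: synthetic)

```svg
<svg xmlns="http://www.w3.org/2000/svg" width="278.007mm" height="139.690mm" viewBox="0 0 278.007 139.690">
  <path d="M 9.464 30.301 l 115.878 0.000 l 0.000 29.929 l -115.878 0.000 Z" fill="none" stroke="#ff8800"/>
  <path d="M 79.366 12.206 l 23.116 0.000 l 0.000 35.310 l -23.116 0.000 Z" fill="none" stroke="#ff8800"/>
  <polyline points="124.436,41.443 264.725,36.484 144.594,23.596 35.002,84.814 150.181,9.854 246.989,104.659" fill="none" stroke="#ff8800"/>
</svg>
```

1 u = 1 mm; y_m = 139.690 − y.

[1] `<path>` rectangle, #ff8800→score S424 F1711: (9.464,109.389) → (125.342,109.389) → (125.342,79.460) → (9.464,79.460) → (9.464,109.389) (closed)

[2] `<path>` rectangle, #ff8800→score S424 F1711: (79.366,127.484) → (102.482,127.484) → (102.482,92.174) → (79.366,92.174) → (79.366,127.484) (closed)

[3] `<polyline>` open polyline, #ff8800→score S424 F1711: (124.436,98.247) → (264.725,103.206) → (144.594,116.094) → (35.002,54.876) → (150.181,129.836) → (246.989,35.031)

(bCNC post)
(Date: synthetic)
G21
G90
G0 X9.464 Y109.389
M4 S424
G01 X125.342 Y109.389 F1711
G01 X125.342 Y79.460
G01 X9.464 Y79.460
G01 X9.464 Y109.389
M5
G0 X79.366 Y127.484
M4 S424
G01 X102.482 Y127.484 F1711
G01 X102.482 Y92.174
G01 X79.366 Y92.174
G01 X79.366 Y127.484
M5
G0 X124.436 Y98.247
M4 S424
G01 X264.725 Y103.206 F1711
G01 X144.594 Y116.094
G01 X35.002 Y54.876
G01 X150.181 Y129.836
G01 X246.989 Y35.031
M5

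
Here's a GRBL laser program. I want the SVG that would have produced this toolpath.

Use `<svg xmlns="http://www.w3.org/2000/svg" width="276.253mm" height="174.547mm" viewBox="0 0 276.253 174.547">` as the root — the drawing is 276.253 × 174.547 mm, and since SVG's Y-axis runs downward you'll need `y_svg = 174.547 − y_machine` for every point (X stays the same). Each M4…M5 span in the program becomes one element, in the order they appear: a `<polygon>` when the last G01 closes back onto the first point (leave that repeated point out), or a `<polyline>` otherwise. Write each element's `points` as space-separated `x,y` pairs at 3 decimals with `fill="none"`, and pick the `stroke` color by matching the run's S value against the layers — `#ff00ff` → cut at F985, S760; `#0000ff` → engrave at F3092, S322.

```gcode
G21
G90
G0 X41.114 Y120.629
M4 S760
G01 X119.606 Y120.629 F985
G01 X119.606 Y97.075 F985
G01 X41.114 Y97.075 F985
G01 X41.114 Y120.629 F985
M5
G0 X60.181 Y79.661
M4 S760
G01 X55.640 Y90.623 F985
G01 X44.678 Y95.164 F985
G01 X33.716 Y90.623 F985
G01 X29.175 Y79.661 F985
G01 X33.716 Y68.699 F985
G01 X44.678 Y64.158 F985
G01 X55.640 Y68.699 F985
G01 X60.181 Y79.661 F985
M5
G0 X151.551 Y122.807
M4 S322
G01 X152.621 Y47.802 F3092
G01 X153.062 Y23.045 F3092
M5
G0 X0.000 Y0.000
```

<svg xmlns="http://www.w3.org/2000/svg" width="276.253mm" height="174.547mm" viewBox="0 0 276.253 174.547">
  <polygon points="41.114,53.918 119.606,53.918 119.606,77.472 41.114,77.472" fill="none" stroke="#ff00ff"/>
  <polygon points="60.181,94.886 55.640,83.924 44.678,79.383 33.716,83.924 29.175,94.886 33.716,105.848 44.678,110.389 55.640,105.848" fill="none" stroke="#ff00ff"/>
  <polyline points="151.551,51.740 152.621,126.745 153.062,151.502" fill="none" stroke="#0000ff"/>
</svg>

Machine Y-up, SVG Y-down with viewBox height 174.547, so y_svg = 174.547 − y_machine; X carries over.

Run 1: power S760 maps to stroke `#ff00ff` (cut). The run returns to its start, so emit a `<polygon>` with points (Y-flipped): 41.114,53.918 119.606,53.918 119.606,77.472 41.114,77.472.

Run 2: power S760 maps to stroke `#ff00ff` (cut). The run returns to its start, so emit a `<polygon>` with points (Y-flipped): 60.181,94.886 55.640,83.924 44.678,79.383 33.716,83.924 29.175,94.886 33.716,105.848 44.678,110.389 55.640,105.848.

Run 3: S322 ⇒ engrave layer `#0000ff`. The run is open, so emit a `<polyline>` with points (Y-flipped): 151.551,51.740 152.621,126.745 153.062,151.502.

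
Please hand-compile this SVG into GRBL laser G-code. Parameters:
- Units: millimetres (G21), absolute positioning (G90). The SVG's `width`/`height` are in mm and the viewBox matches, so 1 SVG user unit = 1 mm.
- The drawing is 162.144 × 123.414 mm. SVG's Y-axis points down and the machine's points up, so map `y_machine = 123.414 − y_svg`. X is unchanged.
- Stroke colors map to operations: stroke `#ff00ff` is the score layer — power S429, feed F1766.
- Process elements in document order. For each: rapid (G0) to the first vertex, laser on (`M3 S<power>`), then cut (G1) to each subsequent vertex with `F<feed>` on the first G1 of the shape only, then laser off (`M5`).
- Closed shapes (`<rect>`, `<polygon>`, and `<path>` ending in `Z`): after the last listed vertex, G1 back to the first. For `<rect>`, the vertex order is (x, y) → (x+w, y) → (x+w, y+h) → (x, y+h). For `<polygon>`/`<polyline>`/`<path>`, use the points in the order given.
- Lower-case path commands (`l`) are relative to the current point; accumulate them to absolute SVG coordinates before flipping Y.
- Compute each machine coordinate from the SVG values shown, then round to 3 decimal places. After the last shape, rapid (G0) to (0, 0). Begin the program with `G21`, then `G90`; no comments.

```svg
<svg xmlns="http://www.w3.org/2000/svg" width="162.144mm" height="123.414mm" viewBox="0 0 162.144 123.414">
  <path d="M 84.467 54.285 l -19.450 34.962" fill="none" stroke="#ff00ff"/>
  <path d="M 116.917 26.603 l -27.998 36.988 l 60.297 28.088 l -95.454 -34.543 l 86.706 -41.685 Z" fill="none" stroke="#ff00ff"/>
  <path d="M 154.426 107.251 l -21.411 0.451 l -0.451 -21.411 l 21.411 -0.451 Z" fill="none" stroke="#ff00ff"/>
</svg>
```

viewBox `0 0 162.144 123.414` with mm width/height → 1 unit = 1 mm. Flip: y_m = 123.414 − y_svg.

**Shape 1** — `<path>` line segment, stroke `#ff00ff` → score (S429, F1766). Machine vertices: (84.467,69.129) → (65.017,34.167). Open path.

**Shape 2** — `<path>` closed polygon, stroke `#ff00ff` → score (S429, F1766). Machine vertices: (116.917,96.811) → (88.919,59.823) → (149.216,31.735) → (53.762,66.278) → (140.468,107.963) → (116.917,96.811). Closed: final G1 returns to the first vertex.

**Shape 3** — `<path>` regular polygon, stroke `#ff00ff` → score (S429, F1766). Machine vertices: (154.426,16.163) → (133.015,15.712) → (132.564,37.123) → (153.975,37.574) → (154.426,16.163). Closed: final G1 returns to the first vertex.

G21
G90
G0 X84.467 Y69.129
M3 S429
G1 X65.017 Y34.167 F1766
M5
G0 X116.917 Y96.811
M3 S429
G1 X88.919 Y59.823 F1766
G1 X149.216 Y31.735
G1 X53.762 Y66.278
G1 X140.468 Y107.963
G1 X116.917 Y96.811
M5
G0 X154.426 Y16.163
M3 S429
G1 X133.015 Y15.712 F1766
G1 X132.564 Y37.123
G1 X153.975 Y37.574
G1 X154.426 Y16.163
M5
G0 X0.000 Y0.000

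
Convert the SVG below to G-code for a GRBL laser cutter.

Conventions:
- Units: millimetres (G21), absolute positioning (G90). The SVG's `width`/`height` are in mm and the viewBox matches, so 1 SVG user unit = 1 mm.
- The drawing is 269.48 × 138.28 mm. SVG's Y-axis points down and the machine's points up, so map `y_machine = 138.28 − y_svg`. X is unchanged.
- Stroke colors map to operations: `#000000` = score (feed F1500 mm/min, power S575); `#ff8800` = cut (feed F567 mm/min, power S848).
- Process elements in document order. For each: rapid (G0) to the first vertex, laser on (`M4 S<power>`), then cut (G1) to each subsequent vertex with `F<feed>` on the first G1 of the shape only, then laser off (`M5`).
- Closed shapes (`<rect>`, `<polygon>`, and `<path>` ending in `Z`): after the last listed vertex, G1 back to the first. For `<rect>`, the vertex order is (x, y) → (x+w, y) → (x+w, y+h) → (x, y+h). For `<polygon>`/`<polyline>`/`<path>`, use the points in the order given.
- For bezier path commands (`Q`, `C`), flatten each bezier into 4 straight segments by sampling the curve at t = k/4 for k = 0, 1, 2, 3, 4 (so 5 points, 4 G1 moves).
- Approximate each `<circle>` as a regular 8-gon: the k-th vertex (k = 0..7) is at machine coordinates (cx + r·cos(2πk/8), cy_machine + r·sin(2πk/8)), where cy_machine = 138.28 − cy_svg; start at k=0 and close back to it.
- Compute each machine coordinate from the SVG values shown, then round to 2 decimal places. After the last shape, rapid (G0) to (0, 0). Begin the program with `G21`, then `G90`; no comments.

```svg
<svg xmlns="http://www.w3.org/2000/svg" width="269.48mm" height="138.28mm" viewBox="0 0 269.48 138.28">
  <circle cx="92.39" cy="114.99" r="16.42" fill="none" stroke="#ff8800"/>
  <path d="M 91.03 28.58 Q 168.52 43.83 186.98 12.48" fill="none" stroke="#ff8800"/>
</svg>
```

Since the viewBox matches the mm dimensions, user units are millimetres directly. The only transform is the Y-flip y_m = 138.28 − y_svg.

Shape 1 is a circle drawn with `<circle>`. Its stroke #ff8800 means cut at S848, F567. After flipping Y the toolpath is (108.81,23.29) → (104.00,34.90) → (92.39,39.71) → (80.78,34.90) → (75.97,23.29) → (80.78,11.68) → (92.39,6.87) → (104.00,11.68) → (108.81,23.29), returning to the start.

Shape 2 is a quadratic bezier drawn with `<path>`. Its stroke #ff8800 means cut at S848, F567. After flipping Y the toolpath is (91.03,109.70) → (126.09,104.99) → (153.76,106.10) → (174.06,113.04) → (186.98,125.80).

G21
G90
G0 X108.81 Y23.29
M4 S848
G1 X104.00 Y34.90 F567
G1 X92.39 Y39.71
G1 X80.78 Y34.90
G1 X75.97 Y23.29
G1 X80.78 Y11.68
G1 X92.39 Y6.87
G1 X104.00 Y11.68
G1 X108.81 Y23.29
M5
G0 X91.03 Y109.70
M4 S848
G1 X126.09 Y104.99 F567
G1 X153.76 Y106.10
G1 X174.06 Y113.04
G1 X186.98 Y125.80
M5
G0 X0.00 Y0.00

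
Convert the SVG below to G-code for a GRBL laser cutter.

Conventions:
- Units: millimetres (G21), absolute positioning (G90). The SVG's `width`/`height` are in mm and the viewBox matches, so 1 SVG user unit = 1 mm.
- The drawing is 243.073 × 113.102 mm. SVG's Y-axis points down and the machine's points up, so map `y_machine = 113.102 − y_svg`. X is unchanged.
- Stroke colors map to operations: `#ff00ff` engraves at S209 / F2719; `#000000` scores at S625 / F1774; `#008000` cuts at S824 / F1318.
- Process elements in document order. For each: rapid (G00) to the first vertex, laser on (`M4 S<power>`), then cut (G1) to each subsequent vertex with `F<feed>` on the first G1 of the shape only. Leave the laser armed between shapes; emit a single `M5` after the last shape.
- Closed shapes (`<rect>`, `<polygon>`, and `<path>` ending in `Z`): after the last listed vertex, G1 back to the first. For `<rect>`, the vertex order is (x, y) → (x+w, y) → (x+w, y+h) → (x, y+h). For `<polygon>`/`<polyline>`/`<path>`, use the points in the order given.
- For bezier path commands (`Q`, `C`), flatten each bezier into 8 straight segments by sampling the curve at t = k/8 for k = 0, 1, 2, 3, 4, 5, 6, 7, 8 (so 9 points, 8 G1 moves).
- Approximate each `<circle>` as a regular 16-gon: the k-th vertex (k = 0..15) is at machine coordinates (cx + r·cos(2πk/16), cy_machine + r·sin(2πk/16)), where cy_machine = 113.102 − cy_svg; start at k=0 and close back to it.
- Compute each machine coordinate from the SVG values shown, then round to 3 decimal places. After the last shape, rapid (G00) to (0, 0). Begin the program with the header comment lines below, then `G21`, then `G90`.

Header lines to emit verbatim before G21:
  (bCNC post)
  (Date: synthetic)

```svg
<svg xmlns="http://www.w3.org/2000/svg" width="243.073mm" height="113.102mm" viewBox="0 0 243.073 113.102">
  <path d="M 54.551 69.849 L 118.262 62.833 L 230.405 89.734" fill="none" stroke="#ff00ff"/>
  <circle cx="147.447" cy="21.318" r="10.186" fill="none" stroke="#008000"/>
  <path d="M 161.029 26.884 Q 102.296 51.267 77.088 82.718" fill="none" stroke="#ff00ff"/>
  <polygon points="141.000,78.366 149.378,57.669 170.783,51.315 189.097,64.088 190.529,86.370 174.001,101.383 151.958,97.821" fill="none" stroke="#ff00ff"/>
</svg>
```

1 u = 1 mm; y_m = 113.102 − y.

[1] `<path>` open polyline, #ff00ff→engrave S209 F2719: (54.551,43.253) → (118.262,50.269) → (230.405,23.368)

[2] `<circle>` circle, #008000→cut S824 F1318: (157.633,91.784) → (156.858,95.682) → (154.650,98.987) → (151.345,101.195) → (147.447,101.970) → (143.549,101.195) → (140.244,98.987) → (138.036,95.682) → (137.261,91.784) → (138.036,87.886) → (140.244,84.581) → (143.549,82.373) → (147.447,81.598) → (151.345,82.373) → (154.650,84.581) → (156.858,87.886) → (157.633,91.784) (closed)

[3] `<path>` quadratic bezier, #ff00ff→engrave S209 F2719: (161.029,86.218) → (146.870,80.012) → (133.758,73.585) → (121.694,66.937) → (110.677,60.068) → (100.708,52.978) → (91.787,45.668) → (83.914,38.136) → (77.088,30.384)

[4] `<polygon>` regular polygon, #ff00ff→engrave S209 F2719: (141.000,34.736) → (149.378,55.433) → (170.783,61.787) → (189.097,49.014) → (190.529,26.732) → (174.001,11.719) → (151.958,15.281) → (141.000,34.736) (closed)

(bCNC post)
(Date: synthetic)
G21
G90
G00 X54.551 Y43.253
M4 S209
G1 X118.262 Y50.269 F2719
G1 X230.405 Y23.368
G00 X157.633 Y91.784
M4 S824
G1 X156.858 Y95.682 F1318
G1 X154.650 Y98.987
G1 X151.345 Y101.195
G1 X147.447 Y101.970
G1 X143.549 Y101.195
G1 X140.244 Y98.987
G1 X138.036 Y95.682
G1 X137.261 Y91.784
G1 X138.036 Y87.886
G1 X140.244 Y84.581
G1 X143.549 Y82.373
G1 X147.447 Y81.598
G1 X151.345 Y82.373
G1 X154.650 Y84.581
G1 X156.858 Y87.886
G1 X157.633 Y91.784
G00 X161.029 Y86.218
M4 S209
G1 X146.870 Y80.012 F2719
G1 X133.758 Y73.585
G1 X121.694 Y66.937
G1 X110.677 Y60.068
G1 X100.708 Y52.978
G1 X91.787 Y45.668
G1 X83.914 Y38.136
G1 X77.088 Y30.384
G00 X141.000 Y34.736
M4 S209
G1 X149.378 Y55.433 F2719
G1 X170.783 Y61.787
G1 X189.097 Y49.014
G1 X190.529 Y26.732
G1 X174.001 Y11.719
G1 X151.958 Y15.281
G1 X141.000 Y34.736
M5
G00 X0.000 Y0.000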